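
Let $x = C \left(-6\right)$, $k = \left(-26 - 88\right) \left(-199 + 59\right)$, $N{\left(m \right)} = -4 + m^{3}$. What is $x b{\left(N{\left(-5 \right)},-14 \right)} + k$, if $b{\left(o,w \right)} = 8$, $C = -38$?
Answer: $17784$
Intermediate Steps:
$k = 15960$ ($k = \left(-114\right) \left(-140\right) = 15960$)
$x = 228$ ($x = \left(-38\right) \left(-6\right) = 228$)
$x b{\left(N{\left(-5 \right)},-14 \right)} + k = 228 \cdot 8 + 15960 = 1824 + 15960 = 17784$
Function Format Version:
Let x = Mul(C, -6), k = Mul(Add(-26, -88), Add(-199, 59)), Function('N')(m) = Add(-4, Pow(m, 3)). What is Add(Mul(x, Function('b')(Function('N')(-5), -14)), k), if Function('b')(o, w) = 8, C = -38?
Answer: 17784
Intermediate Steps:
k = 15960 (k = Mul(-114, -140) = 15960)
x = 228 (x = Mul(-38, -6) = 228)
Add(Mul(x, Function('b')(Function('N')(-5), -14)), k) = Add(Mul(228, 8), 15960) = Add(1824, 15960) = 17784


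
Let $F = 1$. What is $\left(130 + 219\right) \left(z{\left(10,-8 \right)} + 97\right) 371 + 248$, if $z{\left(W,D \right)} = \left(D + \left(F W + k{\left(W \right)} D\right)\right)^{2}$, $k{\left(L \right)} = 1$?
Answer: $17220955$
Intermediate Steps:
$z{\left(W,D \right)} = \left(W + 2 D\right)^{2}$ ($z{\left(W,D \right)} = \left(D + \left(1 W + 1 D\right)\right)^{2} = \left(D + \left(W + D\right)\right)^{2} = \left(D + \left(D + W\right)\right)^{2} = \left(W + 2 D\right)^{2}$)
$\left(130 + 219\right) \left(z{\left(10,-8 \right)} + 97\right) 371 + 248 = \left(130 + 219\right) \left(\left(10 + 2 \left(-8\right)\right)^{2} + 97\right) 371 + 248 = 349 \left(\left(10 - 16\right)^{2} + 97\right) 371 + 248 = 349 \left(\left(-6\right)^{2} + 97\right) 371 + 248 = 349 \left(36 + 97\right) 371 + 248 = 349 \cdot 133 \cdot 371 + 248 = 46417 \cdot 371 + 248 = 17220707 + 248 = 17220955$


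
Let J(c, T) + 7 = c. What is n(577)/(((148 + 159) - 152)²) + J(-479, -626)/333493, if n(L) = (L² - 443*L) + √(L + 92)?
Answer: 25773335624/8012169325 + √669/24025 ≈ 3.2178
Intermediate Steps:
J(c, T) = -7 + c
n(L) = L² + √(92 + L) - 443*L (n(L) = (L² - 443*L) + √(92 + L) = L² + √(92 + L) - 443*L)
n(577)/(((148 + 159) - 152)²) + J(-479, -626)/333493 = (577² + √(92 + 577) - 443*577)/(((148 + 159) - 152)²) + (-7 - 479)/333493 = (332929 + √669 - 255611)/((307 - 152)²) - 486*1/333493 = (77318 + √669)/(155²) - 486/333493 = (77318 + √669)/24025 - 486/333493 = (77318 + √669)*(1/24025) - 486/333493 = (77318/24025 + √669/24025) - 486/333493 = 25773335624/8012169325 + √669/24025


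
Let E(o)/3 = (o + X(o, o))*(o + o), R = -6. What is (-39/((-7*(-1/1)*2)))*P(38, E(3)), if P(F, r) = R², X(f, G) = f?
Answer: -702/7 ≈ -100.29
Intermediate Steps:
E(o) = 12*o² (E(o) = 3*((o + o)*(o + o)) = 3*((2*o)*(2*o)) = 3*(4*o²) = 12*o²)
P(F, r) = 36 (P(F, r) = (-6)² = 36)
(-39/((-7*(-1/1)*2)))*P(38, E(3)) = -39/((-7*(-1/1)*2))*36 = -39/((-7*(-1*1)*2))*36 = -39/((-(-7)*2))*36 = -39/((-7*(-2)))*36 = -39/14*36 = -702/7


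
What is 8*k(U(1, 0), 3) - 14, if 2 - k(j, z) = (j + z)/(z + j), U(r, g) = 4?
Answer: -6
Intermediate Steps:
k(j, z) = 1 (k(j, z) = 2 - (j + z)/(z + j) = 2 - (j + z)/(j + z) = 2 - 1*1 = 2 - 1 = 1)
8*k(U(1, 0), 3) - 14 = 8*1 - 14 = 8 - 14 = -6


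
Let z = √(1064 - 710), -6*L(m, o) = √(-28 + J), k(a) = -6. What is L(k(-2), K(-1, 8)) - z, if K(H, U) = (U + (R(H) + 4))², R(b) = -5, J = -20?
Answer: -√354 - 2*I*√3/3 ≈ -18.815 - 1.1547*I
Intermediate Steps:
K(H, U) = (-1 + U)² (K(H, U) = (U + (-5 + 4))² = (U - 1)² = (-1 + U)²)
L(m, o) = -2*I*√3/3 (L(m, o) = -√(-28 - 20)/6 = -2*I*√3/3)
z = √354 ≈ 18.815
L(k(-2), K(-1, 8)) - z = -2*I*√3/3 - √354 = -√354 - 2*I*√3/3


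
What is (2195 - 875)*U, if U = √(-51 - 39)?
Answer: 3960*I*√10 ≈ 12523.0*I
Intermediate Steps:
U = 3*I*√10 (U = √(-90) = 3*I*√10 ≈ 9.4868*I)
(2195 - 875)*U = (2195 - 875)*(3*I*√10) = 1320*(3*I*√10) = 3960*I*√10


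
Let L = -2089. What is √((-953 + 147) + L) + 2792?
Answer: 2792 + I*√2895 ≈ 2792.0 + 53.805*I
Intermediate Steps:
√((-953 + 147) + L) + 2792 = √((-953 + 147) - 2089) + 2792 = √(-806 - 2089) + 2792 = √(-2895) + 2792 = I*√2895 + 2792 = 2792 + I*√2895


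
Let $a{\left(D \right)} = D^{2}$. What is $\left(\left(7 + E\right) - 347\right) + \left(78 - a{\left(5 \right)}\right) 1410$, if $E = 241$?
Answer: $74631$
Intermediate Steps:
$\left(\left(7 + E\right) - 347\right) + \left(78 - a{\left(5 \right)}\right) 1410 = \left(\left(7 + 241\right) - 347\right) + \left(78 - 5^{2}\right) 1410 = \left(248 - 347\right) + \left(78 - 25\right) 1410 = -99 + \left(78 - 25\right) 1410 = -99 + 53 \cdot 1410 = -99 + 74730 = 74631$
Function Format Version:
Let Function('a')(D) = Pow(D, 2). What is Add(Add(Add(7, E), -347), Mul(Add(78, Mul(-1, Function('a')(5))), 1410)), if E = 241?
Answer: 74631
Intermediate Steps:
Add(Add(Add(7, E), -347), Mul(Add(78, Mul(-1, Function('a')(5))), 1410)) = Add(Add(Add(7, 241), -347), Mul(Add(78, Mul(-1, Pow(5, 2))), 1410)) = Add(Add(248, -347), Mul(Add(78, Mul(-1, 25)), 1410)) = Add(-99, Mul(Add(78, -25), 1410)) = Add(-99, Mul(53, 1410)) = Add(-99, 74730) = 74631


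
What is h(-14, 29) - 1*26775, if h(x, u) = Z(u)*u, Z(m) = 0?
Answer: -26775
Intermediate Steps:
h(x, u) = 0 (h(x, u) = 0*u = 0)
h(-14, 29) - 1*26775 = 0 - 1*26775 = 0 - 26775 = -26775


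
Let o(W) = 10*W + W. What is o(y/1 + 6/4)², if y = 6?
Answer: 27225/4 ≈ 6806.3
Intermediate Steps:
o(W) = 11*W
o(y/1 + 6/4)² = (11*(6/1 + 6/4))² = (11*(6*1 + 6*(¼)))² = (11*(6 + 3/2))² = (11*(15/2))² = (165/2)² = 27225/4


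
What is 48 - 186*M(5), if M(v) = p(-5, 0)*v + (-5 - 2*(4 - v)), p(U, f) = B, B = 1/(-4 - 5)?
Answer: 2128/3 ≈ 709.33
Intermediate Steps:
B = -1/9 (B = 1/(-9) = -1/9 ≈ -0.11111)
p(U, f) = -1/9
M(v) = -13 + 17*v/9 (M(v) = -v/9 + (-5 - 2*(4 - v)) = -v/9 + (-5 + (-8 + 2*v)) = -v/9 + (-13 + 2*v) = -13 + 17*v/9)
48 - 186*M(5) = 48 - 186*(-13 + (17/9)*5) = 48 - 186*(-13 + 85/9) = 48 - 186*(-32/9) = 48 + 1984/3 = 2128/3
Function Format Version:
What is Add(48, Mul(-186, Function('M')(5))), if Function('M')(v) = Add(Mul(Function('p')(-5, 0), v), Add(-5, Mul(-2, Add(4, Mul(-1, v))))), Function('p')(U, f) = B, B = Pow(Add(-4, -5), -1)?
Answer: Rational(2128, 3) ≈ 709.33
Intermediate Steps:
B = Rational(-1, 9) (B = Pow(-9, -1) = Rational(-1, 9) ≈ -0.11111)
Function('p')(U, f) = Rational(-1, 9)
Function('M')(v) = Add(-13, Mul(Rational(17, 9), v)) (Function('M')(v) = Add(Mul(Rational(-1, 9), v), Add(-5, Mul(-2, Add(4, Mul(-1, v))))) = Add(Mul(Rational(-1, 9), v), Add(-5, Add(-8, Mul(2, v)))) = Add(Mul(Rational(-1, 9), v), Add(-13, Mul(2, v))) = Add(-13, Mul(Rational(17, 9), v)))
Add(48, Mul(-186, Function('M')(5))) = Add(48, Mul(-186, Add(-13, Mul(Rational(17, 9), 5)))) = Add(48, Mul(-186, Add(-13, Rational(85, 9)))) = Add(48, Mul(-186, Rational(-32, 9))) = Add(48, Rational(1984, 3)) = Rational(2128, 3)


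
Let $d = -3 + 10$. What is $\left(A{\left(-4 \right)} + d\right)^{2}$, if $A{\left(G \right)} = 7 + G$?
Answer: $100$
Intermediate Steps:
$d = 7$
$\left(A{\left(-4 \right)} + d\right)^{2} = \left(\left(7 - 4\right) + 7\right)^{2} = \left(3 + 7\right)^{2} = 10^{2} = 100$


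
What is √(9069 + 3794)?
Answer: √12863 ≈ 113.42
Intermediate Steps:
√(9069 + 3794) = √12863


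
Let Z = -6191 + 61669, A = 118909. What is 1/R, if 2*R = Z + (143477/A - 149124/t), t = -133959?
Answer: 1517041022/42082960538837 ≈ 3.6049e-5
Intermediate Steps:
Z = 55478
R = 42082960538837/1517041022 (R = (55478 + (143477/118909 - 149124/(-133959)))/2 = (55478 + (143477*(1/118909) - 149124*(-1/133959)))/2 = (55478 + (143477/118909 + 49708/44653))/2 = (55478 + 1759629579/758520511)/2 = (1/2)*(42082960538837/758520511) = 42082960538837/1517041022 ≈ 27740.)
1/R = 1/(42082960538837/1517041022) = 1517041022/42082960538837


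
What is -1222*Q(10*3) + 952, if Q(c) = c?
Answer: -35708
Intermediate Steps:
-1222*Q(10*3) + 952 = -12220*3 + 952 = -1222*30 + 952 = -36660 + 952 = -35708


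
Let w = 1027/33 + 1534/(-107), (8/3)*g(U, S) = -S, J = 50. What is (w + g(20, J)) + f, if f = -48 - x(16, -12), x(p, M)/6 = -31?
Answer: 1921355/14124 ≈ 136.03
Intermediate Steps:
x(p, M) = -186 (x(p, M) = 6*(-31) = -186)
g(U, S) = -3*S/8 (g(U, S) = 3*(-S)/8 = -3*S/8)
f = 138 (f = -48 - 1*(-186) = -48 + 186 = 138)
w = 59267/3531 (w = 1027*(1/33) + 1534*(-1/107) = 1027/33 - 1534/107 = 59267/3531 ≈ 16.785)
(w + g(20, J)) + f = (59267/3531 - 3/8*50) + 138 = (59267/3531 - 75/4) + 138 = -27757/14124 + 138 = 1921355/14124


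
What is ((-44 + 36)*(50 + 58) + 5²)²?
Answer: 703921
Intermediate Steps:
((-44 + 36)*(50 + 58) + 5²)² = (-8*108 + 25)² = (-864 + 25)² = (-839)² = 703921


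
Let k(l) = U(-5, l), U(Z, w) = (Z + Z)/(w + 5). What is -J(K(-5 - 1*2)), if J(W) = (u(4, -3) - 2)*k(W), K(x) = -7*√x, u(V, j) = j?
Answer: -125/184 - 175*I*√7/184 ≈ -0.67935 - 2.5163*I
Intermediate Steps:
U(Z, w) = 2*Z/(5 + w) (U(Z, w) = (2*Z)/(5 + w) = 2*Z/(5 + w))
k(l) = -10/(5 + l) (k(l) = 2*(-5)/(5 + l) = -10/(5 + l))
J(W) = 50/(5 + W) (J(W) = (-3 - 2)*(-10/(5 + W)) = -(-50)/(5 + W) = 50/(5 + W))
-J(K(-5 - 1*2)) = -50/(5 - 7*√(-5 - 1*2)) = -50/(5 - 7*√(-5 - 2)) = -50/(5 - 7*I*√7)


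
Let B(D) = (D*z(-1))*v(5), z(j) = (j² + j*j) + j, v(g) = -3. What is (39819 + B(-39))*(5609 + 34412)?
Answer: 1598278656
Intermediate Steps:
z(j) = j + 2*j² (z(j) = (j² + j²) + j = 2*j² + j = j + 2*j²)
B(D) = -3*D (B(D) = (D*(-(1 + 2*(-1))))*(-3) = (D*(-(1 - 2)))*(-3) = (D*(-1*(-1)))*(-3) = (D*1)*(-3) = D*(-3) = -3*D)
(39819 + B(-39))*(5609 + 34412) = (39819 - 3*(-39))*(5609 + 34412) = (39819 + 117)*40021 = 39936*40021 = 1598278656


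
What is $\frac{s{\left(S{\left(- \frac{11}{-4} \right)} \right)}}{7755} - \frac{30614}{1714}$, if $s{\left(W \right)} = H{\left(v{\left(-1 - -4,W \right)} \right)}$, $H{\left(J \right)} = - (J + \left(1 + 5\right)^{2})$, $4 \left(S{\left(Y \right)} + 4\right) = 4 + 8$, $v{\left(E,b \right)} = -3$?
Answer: $- \frac{3598002}{201395} \approx -17.865$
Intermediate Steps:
$S{\left(Y \right)} = -1$ ($S{\left(Y \right)} = -4 + \frac{4 + 8}{4} = -4 + \frac{1}{4} \cdot 12 = -4 + 3 = -1$)
$H{\left(J \right)} = -36 - J$ ($H{\left(J \right)} = - (J + 6^{2}) = - (J + 36) = - (36 + J) = -36 - J$)
$s{\left(W \right)} = -33$ ($s{\left(W \right)} = -36 - -3 = -36 + 3 = -33$)
$\frac{s{\left(S{\left(- \frac{11}{-4} \right)} \right)}}{7755} - \frac{30614}{1714} = - \frac{33}{7755} - \frac{30614}{1714} = \left(-33\right) \frac{1}{7755} - \frac{15307}{857} = - \frac{1}{235} - \frac{15307}{857} = - \frac{3598002}{201395}$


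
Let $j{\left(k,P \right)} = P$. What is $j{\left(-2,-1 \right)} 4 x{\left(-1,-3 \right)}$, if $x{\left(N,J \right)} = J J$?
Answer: $-36$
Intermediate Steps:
$x{\left(N,J \right)} = J^{2}$
$j{\left(-2,-1 \right)} 4 x{\left(-1,-3 \right)} = \left(-1\right) 4 \left(-3\right)^{2} = \left(-4\right) 9 = -36$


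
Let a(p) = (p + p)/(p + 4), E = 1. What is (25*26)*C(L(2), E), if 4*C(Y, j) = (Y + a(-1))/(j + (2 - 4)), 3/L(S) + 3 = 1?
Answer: 4225/12 ≈ 352.08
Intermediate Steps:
a(p) = 2*p/(4 + p) (a(p) = (2*p)/(4 + p) = 2*p/(4 + p))
L(S) = -3/2 (L(S) = 3/(-3 + 1) = 3/(-2) = 3*(-½) = -3/2)
C(Y, j) = (-⅔ + Y)/(4*(-2 + j)) (C(Y, j) = ((Y + 2*(-1)/(4 - 1))/(j + (2 - 4)))/4 = ((Y + 2*(-1)/3)/(j - 2))/4 = ((Y + 2*(-1)*(⅓))/(-2 + j))/4 = ((Y - ⅔)/(-2 + j))/4 = ((-⅔ + Y)/(-2 + j))/4 = (-⅔ + Y)/(4*(-2 + j)))
(25*26)*C(L(2), E) = (25*26)*((-2 + 3*(-3/2))/(12*(-2 + 1))) = 650*((1/12)*(-2 - 9/2)/(-1)) = 650*((1/12)*(-1)*(-13/2)) = 650*(13/24) = 4225/12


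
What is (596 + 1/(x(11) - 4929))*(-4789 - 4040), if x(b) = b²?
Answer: -25300091043/4808 ≈ -5.2621e+6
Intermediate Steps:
(596 + 1/(x(11) - 4929))*(-4789 - 4040) = (596 + 1/(11² - 4929))*(-4789 - 4040) = (596 + 1/(121 - 4929))*(-8829) = (596 + 1/(-4808))*(-8829) = (596 - 1/4808)*(-8829) = (2865567/4808)*(-8829) = -25300091043/4808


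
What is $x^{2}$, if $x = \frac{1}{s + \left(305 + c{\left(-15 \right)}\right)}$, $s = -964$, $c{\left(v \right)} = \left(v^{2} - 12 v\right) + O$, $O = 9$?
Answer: $\frac{1}{60025} \approx 1.666 \cdot 10^{-5}$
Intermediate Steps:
$c{\left(v \right)} = 9 + v^{2} - 12 v$ ($c{\left(v \right)} = \left(v^{2} - 12 v\right) + 9 = 9 + v^{2} - 12 v$)
$x = - \frac{1}{245}$ ($x = \frac{1}{-964 + \left(305 + \left(9 + \left(-15\right)^{2} - -180\right)\right)} = \frac{1}{-964 + \left(305 + \left(9 + 225 + 180\right)\right)} = \frac{1}{-964 + \left(305 + 414\right)} = \frac{1}{-964 + 719} = \frac{1}{-245} = - \frac{1}{245} \approx -0.0040816$)
$x^{2} = \left(- \frac{1}{245}\right)^{2} = \frac{1}{60025}$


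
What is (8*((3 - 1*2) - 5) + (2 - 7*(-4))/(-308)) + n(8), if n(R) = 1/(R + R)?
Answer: -39467/1232 ≈ -32.035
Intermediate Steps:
n(R) = 1/(2*R)
(8*((3 - 1*2) - 5) + (2 - 7*(-4))/(-308)) + n(8) = (8*((3 - 1*2) - 5) + (2 - 7*(-4))/(-308)) + (½)/8 = (8*((3 - 2) - 5) + (2 + 28)*(-1/308)) + (½)*(⅛) = (8*(1 - 5) + 30*(-1/308)) + 1/16 = (8*(-4) - 15/154) + 1/16 = (-32 - 15/154) + 1/16 = -4943/154 + 1/16 = -39467/1232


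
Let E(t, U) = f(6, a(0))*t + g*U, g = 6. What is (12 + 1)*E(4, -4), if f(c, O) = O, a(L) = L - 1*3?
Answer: -468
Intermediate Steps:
a(L) = -3 + L (a(L) = L - 3 = -3 + L)
E(t, U) = -3*t + 6*U (E(t, U) = (-3 + 0)*t + 6*U = -3*t + 6*U)
(12 + 1)*E(4, -4) = (12 + 1)*(-3*4 + 6*(-4)) = 13*(-12 - 24) = 13*(-36) = -468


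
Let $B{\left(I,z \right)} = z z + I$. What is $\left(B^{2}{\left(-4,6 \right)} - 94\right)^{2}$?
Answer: $864900$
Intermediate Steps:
$B{\left(I,z \right)} = I + z^{2}$ ($B{\left(I,z \right)} = z^{2} + I = I + z^{2}$)
$\left(B^{2}{\left(-4,6 \right)} - 94\right)^{2} = \left(\left(-4 + 6^{2}\right)^{2} - 94\right)^{2} = \left(\left(-4 + 36\right)^{2} - 94\right)^{2} = \left(32^{2} - 94\right)^{2} = \left(1024 - 94\right)^{2} = 930^{2} = 864900$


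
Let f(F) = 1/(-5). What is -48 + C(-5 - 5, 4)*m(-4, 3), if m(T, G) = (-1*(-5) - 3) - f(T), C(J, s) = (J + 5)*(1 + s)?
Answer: -103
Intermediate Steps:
C(J, s) = (1 + s)*(5 + J) (C(J, s) = (5 + J)*(1 + s) = (1 + s)*(5 + J))
f(F) = -⅕
m(T, G) = 11/5 (m(T, G) = (-1*(-5) - 3) - 1*(-⅕) = (5 - 3) + ⅕ = 2 + ⅕ = 11/5)
-48 + C(-5 - 5, 4)*m(-4, 3) = -48 + (5 + (-5 - 5) + 5*4 + (-5 - 5)*4)*(11/5) = -48 + (5 - 10 + 20 - 10*4)*(11/5) = -48 + (5 - 10 + 20 - 40)*(11/5) = -48 - 25*11/5 = -48 - 55 = -103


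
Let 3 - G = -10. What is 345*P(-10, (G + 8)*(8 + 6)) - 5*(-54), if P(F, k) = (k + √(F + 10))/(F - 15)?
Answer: -18936/5 ≈ -3787.2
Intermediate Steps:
G = 13 (G = 3 - 1*(-10) = 3 + 10 = 13)
P(F, k) = (k + √(10 + F))/(-15 + F)
345*P(-10, (G + 8)*(8 + 6)) - 5*(-54) = 345*(((13 + 8)*(8 + 6) + √(10 - 10))/(-15 - 10)) - 5*(-54) = 345*((21*14 + √0)/(-25)) + 270 = 345*(-(294 + 0)/25) + 270 = 345*(-1/25*294) + 270 = 345*(-294/25) + 270 = -20286/5 + 270 = -18936/5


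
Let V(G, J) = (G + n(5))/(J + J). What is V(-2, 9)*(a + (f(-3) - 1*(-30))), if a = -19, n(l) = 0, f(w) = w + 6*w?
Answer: 10/9 ≈ 1.1111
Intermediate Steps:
f(w) = 7*w
V(G, J) = G/(2*J) (V(G, J) = (G + 0)/(J + J) = G/((2*J)) = G*(1/(2*J)) = G/(2*J))
V(-2, 9)*(a + (f(-3) - 1*(-30))) = ((½)*(-2)/9)*(-19 + (7*(-3) - 1*(-30))) = ((½)*(-2)*(⅑))*(-19 + (-21 + 30)) = -(-19 + 9)/9 = -⅑*(-10) = 10/9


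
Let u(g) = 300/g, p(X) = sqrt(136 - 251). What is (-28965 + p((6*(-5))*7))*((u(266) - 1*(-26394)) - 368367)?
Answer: 1317393631935/133 - 45482259*I*sqrt(115)/133 ≈ 9.9052e+9 - 3.6672e+6*I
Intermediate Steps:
p(X) = I*sqrt(115) (p(X) = sqrt(-115) = I*sqrt(115))
(-28965 + p((6*(-5))*7))*((u(266) - 1*(-26394)) - 368367) = (-28965 + I*sqrt(115))*((300/266 - 1*(-26394)) - 368367) = (-28965 + I*sqrt(115))*((300*(1/266) + 26394) - 368367) = (-28965 + I*sqrt(115))*((150/133 + 26394) - 368367) = (-28965 + I*sqrt(115))*(3510552/133 - 368367) = (-28965 + I*sqrt(115))*(-45482259/133) = 1317393631935/133 - 45482259*I*sqrt(115)/133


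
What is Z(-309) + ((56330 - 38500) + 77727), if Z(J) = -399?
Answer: 95158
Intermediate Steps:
Z(-309) + ((56330 - 38500) + 77727) = -399 + ((56330 - 38500) + 77727) = -399 + (17830 + 77727) = -399 + 95557 = 95158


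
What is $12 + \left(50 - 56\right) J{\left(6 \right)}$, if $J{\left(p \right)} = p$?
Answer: $-24$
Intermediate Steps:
$12 + \left(50 - 56\right) J{\left(6 \right)} = 12 + \left(50 - 56\right) 6 = 12 - 36 = -24$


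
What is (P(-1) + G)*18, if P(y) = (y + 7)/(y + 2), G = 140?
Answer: 2628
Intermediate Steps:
P(y) = (7 + y)/(2 + y)
(P(-1) + G)*18 = ((7 - 1)/(2 - 1) + 140)*18 = (6/1 + 140)*18 = (1*6 + 140)*18 = (6 + 140)*18 = 146*18 = 2628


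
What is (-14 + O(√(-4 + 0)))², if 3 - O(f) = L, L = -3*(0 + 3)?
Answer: 4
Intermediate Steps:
L = -9 (L = -3*3 = -9)
O(f) = 12 (O(f) = 3 - 1*(-9) = 3 + 9 = 12)
(-14 + O(√(-4 + 0)))² = (-14 + 12)² = (-2)² = 4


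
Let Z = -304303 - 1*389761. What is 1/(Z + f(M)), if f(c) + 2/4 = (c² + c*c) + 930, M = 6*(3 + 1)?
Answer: -2/1383965 ≈ -1.4451e-6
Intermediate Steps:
M = 24 (M = 6*4 = 24)
Z = -694064 (Z = -304303 - 389761 = -694064)
f(c) = 1859/2 + 2*c² (f(c) = -½ + ((c² + c*c) + 930) = -½ + ((c² + c²) + 930) = -½ + (2*c² + 930) = -½ + (930 + 2*c²) = 1859/2 + 2*c²)
1/(Z + f(M)) = 1/(-694064 + (1859/2 + 2*24²)) = 1/(-694064 + (1859/2 + 2*576)) = 1/(-694064 + (1859/2 + 1152)) = 1/(-694064 + 4163/2) = 1/(-1383965/2) = -2/1383965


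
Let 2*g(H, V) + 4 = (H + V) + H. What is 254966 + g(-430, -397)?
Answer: 508671/2 ≈ 2.5434e+5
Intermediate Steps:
g(H, V) = -2 + H + V/2 (g(H, V) = -2 + ((H + V) + H)/2 = -2 + (V + 2*H)/2 = -2 + (H + V/2) = -2 + H + V/2)
254966 + g(-430, -397) = 254966 + (-2 - 430 + (½)*(-397)) = 254966 + (-2 - 430 - 397/2) = 254966 - 1261/2 = 508671/2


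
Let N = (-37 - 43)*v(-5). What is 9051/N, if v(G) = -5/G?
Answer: -9051/80 ≈ -113.14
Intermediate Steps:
N = -80 (N = (-37 - 43)*(-5/(-5)) = -(-400)*(-1)/5 = -80*1 = -80)
9051/N = 9051/(-80) = 9051*(-1/80) = -9051/80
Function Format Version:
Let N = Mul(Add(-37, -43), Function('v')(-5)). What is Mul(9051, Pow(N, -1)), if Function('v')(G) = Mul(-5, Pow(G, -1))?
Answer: Rational(-9051, 80) ≈ -113.14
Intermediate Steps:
N = -80 (N = Mul(Add(-37, -43), Mul(-5, Pow(-5, -1))) = Mul(-80, Mul(-5, Rational(-1, 5))) = Mul(-80, 1) = -80)
Mul(9051, Pow(N, -1)) = Mul(9051, Pow(-80, -1)) = Mul(9051, Rational(-1, 80)) = Rational(-9051, 80)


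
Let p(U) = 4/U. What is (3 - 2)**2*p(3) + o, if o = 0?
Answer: 4/3 ≈ 1.3333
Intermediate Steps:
(3 - 2)**2*p(3) + o = (3 - 2)**2*(4/3) + 0 = 1**2*(4*(1/3)) + 0 = 1*(4/3) + 0 = 4/3 + 0 = 4/3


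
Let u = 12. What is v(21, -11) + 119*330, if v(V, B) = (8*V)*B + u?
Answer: 37434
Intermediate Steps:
v(V, B) = 12 + 8*B*V (v(V, B) = (8*V)*B + 12 = 8*B*V + 12 = 12 + 8*B*V)
v(21, -11) + 119*330 = (12 + 8*(-11)*21) + 119*330 = (12 - 1848) + 39270 = -1836 + 39270 = 37434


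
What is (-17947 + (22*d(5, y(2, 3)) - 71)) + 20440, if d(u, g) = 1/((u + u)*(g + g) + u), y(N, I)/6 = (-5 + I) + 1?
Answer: 278508/115 ≈ 2421.8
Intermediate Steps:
y(N, I) = -24 + 6*I (y(N, I) = 6*((-5 + I) + 1) = 6*(-4 + I) = -24 + 6*I)
d(u, g) = 1/(u + 4*g*u) (d(u, g) = 1/((2*u)*(2*g) + u) = 1/(4*g*u + u) = 1/(u + 4*g*u))
(-17947 + (22*d(5, y(2, 3)) - 71)) + 20440 = (-17947 + (22*(1/(5*(1 + 4*(-24 + 6*3)))) - 71)) + 20440 = (-17947 + (22*(1/(5*(1 + 4*(-24 + 18)))) - 71)) + 20440 = (-17947 + (22*(1/(5*(1 + 4*(-6)))) - 71)) + 20440 = (-17947 + (22*(1/(5*(1 - 24))) - 71)) + 20440 = (-17947 + (22*((1/5)/(-23)) - 71)) + 20440 = (-17947 + (22*((1/5)*(-1/23)) - 71)) + 20440 = (-17947 + (22*(-1/115) - 71)) + 20440 = (-17947 + (-22/115 - 71)) + 20440 = (-17947 - 8187/115) + 20440 = -2072092/115 + 20440 = 278508/115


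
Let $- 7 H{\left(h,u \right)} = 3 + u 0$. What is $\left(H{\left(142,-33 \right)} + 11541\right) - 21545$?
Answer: $- \frac{70031}{7} \approx -10004.0$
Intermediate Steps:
$H{\left(h,u \right)} = - \frac{3}{7}$ ($H{\left(h,u \right)} = - \frac{3 + u 0}{7} = - \frac{3 + 0}{7} = \left(- \frac{1}{7}\right) 3 = - \frac{3}{7}$)
$\left(H{\left(142,-33 \right)} + 11541\right) - 21545 = \left(- \frac{3}{7} + 11541\right) - 21545 = \frac{80784}{7} - 21545 = - \frac{70031}{7}$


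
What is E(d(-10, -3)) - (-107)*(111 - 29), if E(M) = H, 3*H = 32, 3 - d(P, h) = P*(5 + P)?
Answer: 26354/3 ≈ 8784.7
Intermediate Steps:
d(P, h) = 3 - P*(5 + P)
H = 32/3 (H = (⅓)*32 = 32/3 ≈ 10.667)
E(M) = 32/3
E(d(-10, -3)) - (-107)*(111 - 29) = 32/3 - (-107)*(111 - 29) = 32/3 - (-107)*82 = 32/3 - 1*(-8774) = 32/3 + 8774 = 26354/3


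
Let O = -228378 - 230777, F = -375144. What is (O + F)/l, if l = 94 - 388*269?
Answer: 834299/104278 ≈ 8.0007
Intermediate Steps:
O = -459155
l = -104278 (l = 94 - 104372 = -104278)
(O + F)/l = (-459155 - 375144)/(-104278) = -834299*(-1/104278) = 834299/104278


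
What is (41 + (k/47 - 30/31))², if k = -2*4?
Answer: 3373170241/2122849 ≈ 1589.0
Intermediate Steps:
k = -8
(41 + (k/47 - 30/31))² = (41 + (-8/47 - 30/31))² = (41 - 1658/1457)² = (58079/1457)² = 3373170241/2122849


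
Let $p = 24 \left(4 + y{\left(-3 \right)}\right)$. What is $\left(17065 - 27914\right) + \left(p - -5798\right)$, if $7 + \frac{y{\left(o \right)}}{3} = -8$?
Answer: $-6035$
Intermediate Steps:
$y{\left(o \right)} = -45$ ($y{\left(o \right)} = -21 + 3 \left(-8\right) = -21 - 24 = -45$)
$p = -984$ ($p = 24 \left(4 - 45\right) = 24 \left(-41\right) = -984$)
$\left(17065 - 27914\right) + \left(p - -5798\right) = \left(17065 - 27914\right) - -4814 = -10849 + \left(-984 + 5798\right) = -10849 + 4814 = -6035$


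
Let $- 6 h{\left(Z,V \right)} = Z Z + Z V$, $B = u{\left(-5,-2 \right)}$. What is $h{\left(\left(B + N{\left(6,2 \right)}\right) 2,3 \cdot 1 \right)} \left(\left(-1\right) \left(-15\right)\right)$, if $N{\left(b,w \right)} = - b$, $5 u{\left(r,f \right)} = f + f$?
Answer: $- \frac{1802}{5} \approx -360.4$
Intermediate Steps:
$u{\left(r,f \right)} = \frac{2 f}{5}$ ($u{\left(r,f \right)} = \frac{f + f}{5} = \frac{2 f}{5}$)
$B = - \frac{4}{5}$ ($B = \frac{2}{5} \left(-2\right) = - \frac{4}{5} \approx -0.8$)
$h{\left(Z,V \right)} = - \frac{Z^{2}}{6} - \frac{V Z}{6}$ ($h{\left(Z,V \right)} = - \frac{Z Z + Z V}{6} = - \frac{Z^{2} + V Z}{6} = - \frac{Z^{2}}{6} - \frac{V Z}{6}$)
$h{\left(\left(B + N{\left(6,2 \right)}\right) 2,3 \cdot 1 \right)} \left(\left(-1\right) \left(-15\right)\right) = - \frac{\left(- \frac{4}{5} - 6\right) 2 \left(3 \cdot 1 + \left(- \frac{4}{5} - 6\right) 2\right)}{6} \left(\left(-1\right) \left(-15\right)\right) = - \frac{\left(- \frac{4}{5} - 6\right) 2 \left(3 + \left(- \frac{4}{5} - 6\right) 2\right)}{6} \cdot 15 = - \frac{\left(- \frac{34}{5}\right) 2 \left(3 - \frac{68}{5}\right)}{6} \cdot 15 = \left(- \frac{1}{6}\right) \left(- \frac{68}{5}\right) \left(3 - \frac{68}{5}\right) 15 = \left(- \frac{1}{6}\right) \left(- \frac{68}{5}\right) \left(- \frac{53}{5}\right) 15 = \left(- \frac{1802}{75}\right) 15 = - \frac{1802}{5}$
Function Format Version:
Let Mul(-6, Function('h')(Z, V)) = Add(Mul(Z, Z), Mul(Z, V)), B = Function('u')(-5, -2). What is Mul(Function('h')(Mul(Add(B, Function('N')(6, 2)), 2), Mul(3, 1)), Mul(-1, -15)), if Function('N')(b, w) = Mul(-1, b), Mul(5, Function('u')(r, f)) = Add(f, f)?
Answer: Rational(-1802, 5) ≈ -360.40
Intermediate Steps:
Function('u')(r, f) = Mul(Rational(2, 5), f) (Function('u')(r, f) = Mul(Rational(1, 5), Add(f, f)) = Mul(Rational(1, 5), Mul(2, f)) = Mul(Rational(2, 5), f))
B = Rational(-4, 5) (B = Mul(Rational(2, 5), -2) = Rational(-4, 5) ≈ -0.80000)
Function('h')(Z, V) = Add(Mul(Rational(-1, 6), Pow(Z, 2)), Mul(Rational(-1, 6), V, Z)) (Function('h')(Z, V) = Mul(Rational(-1, 6), Add(Mul(Z, Z), Mul(Z, V))) = Mul(Rational(-1, 6), Add(Pow(Z, 2), Mul(V, Z))) = Add(Mul(Rational(-1, 6), Pow(Z, 2)), Mul(Rational(-1, 6), V, Z)))
Mul(Function('h')(Mul(Add(B, Function('N')(6, 2)), 2), Mul(3, 1)), Mul(-1, -15)) = Mul(Mul(Rational(-1, 6), Mul(Add(Rational(-4, 5), Mul(-1, 6)), 2), Add(Mul(3, 1), Mul(Add(Rational(-4, 5), Mul(-1, 6)), 2))), Mul(-1, -15)) = Mul(Mul(Rational(-1, 6), Mul(Add(Rational(-4, 5), -6), 2), Add(3, Mul(Add(Rational(-4, 5), -6), 2))), 15) = Mul(Mul(Rational(-1, 6), Mul(Rational(-34, 5), 2), Add(3, Mul(Rational(-34, 5), 2))), 15) = Mul(Mul(Rational(-1, 6), Rational(-68, 5), Add(3, Rational(-68, 5))), 15) = Mul(Mul(Rational(-1, 6), Rational(-68, 5), Rational(-53, 5)), 15) = Mul(Rational(-1802, 75), 15) = Rational(-1802, 5)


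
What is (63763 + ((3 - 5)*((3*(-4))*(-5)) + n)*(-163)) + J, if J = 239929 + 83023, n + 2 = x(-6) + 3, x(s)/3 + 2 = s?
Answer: 410024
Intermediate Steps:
x(s) = -6 + 3*s
n = -23 (n = -2 + ((-6 + 3*(-6)) + 3) = -2 + ((-6 - 18) + 3) = -2 + (-24 + 3) = -2 - 21 = -23)
J = 322952
(63763 + ((3 - 5)*((3*(-4))*(-5)) + n)*(-163)) + J = (63763 + ((3 - 5)*((3*(-4))*(-5)) - 23)*(-163)) + 322952 = (63763 + (-(-24)*(-5) - 23)*(-163)) + 322952 = (63763 + (-2*60 - 23)*(-163)) + 322952 = (63763 + (-120 - 23)*(-163)) + 322952 = (63763 - 143*(-163)) + 322952 = (63763 + 23309) + 322952 = 87072 + 322952 = 410024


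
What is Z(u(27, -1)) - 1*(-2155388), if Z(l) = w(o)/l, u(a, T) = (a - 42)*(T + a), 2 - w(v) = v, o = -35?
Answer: 840601283/390 ≈ 2.1554e+6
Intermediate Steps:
w(v) = 2 - v
u(a, T) = (-42 + a)*(T + a)
Z(l) = 37/l (Z(l) = (2 - 1*(-35))/l = (2 + 35)/l = 37/l)
Z(u(27, -1)) - 1*(-2155388) = 37/(27² - 42*(-1) - 42*27 - 1*27) - 1*(-2155388) = 37/(729 + 42 - 1134 - 27) + 2155388 = 37/(-390) + 2155388 = 37*(-1/390) + 2155388 = -37/390 + 2155388 = 840601283/390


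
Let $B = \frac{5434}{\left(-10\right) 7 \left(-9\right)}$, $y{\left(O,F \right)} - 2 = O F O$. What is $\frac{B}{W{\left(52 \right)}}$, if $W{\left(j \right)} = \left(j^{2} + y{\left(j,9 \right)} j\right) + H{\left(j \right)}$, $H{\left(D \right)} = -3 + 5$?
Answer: $\frac{2717}{399508830} \approx 6.8009 \cdot 10^{-6}$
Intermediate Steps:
$y{\left(O,F \right)} = 2 + F O^{2}$ ($y{\left(O,F \right)} = 2 + O F O = 2 + F O^{2}$)
$H{\left(D \right)} = 2$
$W{\left(j \right)} = 2 + j^{2} + j \left(2 + 9 j^{2}\right)$ ($W{\left(j \right)} = \left(j^{2} + \left(2 + 9 j^{2}\right) j\right) + 2 = \left(j^{2} + j \left(2 + 9 j^{2}\right)\right) + 2 = 2 + j^{2} + j \left(2 + 9 j^{2}\right)$)
$B = \frac{2717}{315}$ ($B = \frac{5434}{\left(-70\right) \left(-9\right)} = \frac{5434}{630} = 5434 \cdot \frac{1}{630} = \frac{2717}{315} \approx 8.6254$)
$\frac{B}{W{\left(52 \right)}} = \frac{2717}{315 \left(2 + 52^{2} + 52 \left(2 + 9 \cdot 52^{2}\right)\right)} = \frac{2717}{315 \left(2 + 2704 + 52 \left(2 + 9 \cdot 2704\right)\right)} = \frac{2717}{315 \left(2 + 2704 + 52 \left(2 + 24336\right)\right)} = \frac{2717}{315 \left(2 + 2704 + 52 \cdot 24338\right)} = \frac{2717}{315 \left(2 + 2704 + 1265576\right)} = \frac{2717}{315 \cdot 1268282} = \frac{2717}{315} \cdot \frac{1}{1268282} = \frac{2717}{399508830}$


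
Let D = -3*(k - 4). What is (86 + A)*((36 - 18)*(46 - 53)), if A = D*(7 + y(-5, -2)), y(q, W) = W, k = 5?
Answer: -8946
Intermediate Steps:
D = -3 (D = -3*(5 - 4) = -3*1 = -3)
A = -15 (A = -3*(7 - 2) = -3*5 = -15)
(86 + A)*((36 - 18)*(46 - 53)) = (86 - 15)*((36 - 18)*(46 - 53)) = 71*(18*(-7)) = 71*(-126) = -8946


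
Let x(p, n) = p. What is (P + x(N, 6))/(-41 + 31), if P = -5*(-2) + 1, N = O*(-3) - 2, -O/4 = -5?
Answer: 51/10 ≈ 5.1000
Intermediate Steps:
O = 20 (O = -4*(-5) = 20)
N = -62 (N = 20*(-3) - 2 = -60 - 2 = -62)
P = 11 (P = 10 + 1 = 11)
(P + x(N, 6))/(-41 + 31) = (11 - 62)/(-41 + 31) = -51/(-10) = -1/10*(-51) = 51/10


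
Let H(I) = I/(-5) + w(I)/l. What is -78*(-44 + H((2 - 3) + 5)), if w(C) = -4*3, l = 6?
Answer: 18252/5 ≈ 3650.4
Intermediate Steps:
w(C) = -12
H(I) = -2 - I/5 (H(I) = I/(-5) - 12/6 = I*(-⅕) - 12*⅙ = -I/5 - 2 = -2 - I/5)
-78*(-44 + H((2 - 3) + 5)) = -78*(-44 + (-2 - ((2 - 3) + 5)/5)) = -78*(-44 + (-2 - (-1 + 5)/5)) = -78*(-44 + (-2 - ⅕*4)) = -78*(-44 + (-2 - ⅘)) = -78*(-44 - 14/5) = -78*(-234/5) = 18252/5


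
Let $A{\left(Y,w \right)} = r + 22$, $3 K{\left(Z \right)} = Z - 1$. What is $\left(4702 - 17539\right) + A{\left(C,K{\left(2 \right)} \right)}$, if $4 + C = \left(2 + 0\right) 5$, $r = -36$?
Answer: $-12851$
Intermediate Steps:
$C = 6$ ($C = -4 + \left(2 + 0\right) 5 = -4 + 2 \cdot 5 = -4 + 10 = 6$)
$K{\left(Z \right)} = - \frac{1}{3} + \frac{Z}{3}$ ($K{\left(Z \right)} = \frac{Z - 1}{3} = \frac{-1 + Z}{3} = - \frac{1}{3} + \frac{Z}{3}$)
$A{\left(Y,w \right)} = -14$ ($A{\left(Y,w \right)} = -36 + 22 = -14$)
$\left(4702 - 17539\right) + A{\left(C,K{\left(2 \right)} \right)} = \left(4702 - 17539\right) - 14 = -12837 - 14 = -12851$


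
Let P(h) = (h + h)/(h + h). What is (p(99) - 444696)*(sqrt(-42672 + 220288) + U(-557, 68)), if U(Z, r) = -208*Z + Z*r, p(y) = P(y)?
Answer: -34677316100 - 1778780*sqrt(11101) ≈ -3.4865e+10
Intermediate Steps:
P(h) = 1 (P(h) = (2*h)/((2*h)) = (2*h)*(1/(2*h)) = 1)
p(y) = 1
(p(99) - 444696)*(sqrt(-42672 + 220288) + U(-557, 68)) = (1 - 444696)*(sqrt(-42672 + 220288) - 557*(-208 + 68)) = -444695*(sqrt(177616) - 557*(-140)) = -444695*(4*sqrt(11101) + 77980) = -444695*(77980 + 4*sqrt(11101)) = -34677316100 - 1778780*sqrt(11101)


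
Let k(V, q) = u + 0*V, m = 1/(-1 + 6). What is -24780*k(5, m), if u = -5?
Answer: 123900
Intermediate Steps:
m = ⅕ (m = 1/5 = ⅕ ≈ 0.20000)
k(V, q) = -5 (k(V, q) = -5 + 0*V = -5 + 0 = -5)
-24780*k(5, m) = -24780*(-5) = 123900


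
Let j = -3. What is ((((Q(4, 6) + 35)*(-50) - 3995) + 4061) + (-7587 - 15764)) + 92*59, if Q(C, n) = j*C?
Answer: -19007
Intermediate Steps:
Q(C, n) = -3*C
((((Q(4, 6) + 35)*(-50) - 3995) + 4061) + (-7587 - 15764)) + 92*59 = ((((-3*4 + 35)*(-50) - 3995) + 4061) + (-7587 - 15764)) + 92*59 = ((((-12 + 35)*(-50) - 3995) + 4061) - 23351) + 5428 = (((23*(-50) - 3995) + 4061) - 23351) + 5428 = (((-1150 - 3995) + 4061) - 23351) + 5428 = ((-5145 + 4061) - 23351) + 5428 = (-1084 - 23351) + 5428 = -24435 + 5428 = -19007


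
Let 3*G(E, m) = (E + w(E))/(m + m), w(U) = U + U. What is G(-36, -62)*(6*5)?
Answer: 270/31 ≈ 8.7097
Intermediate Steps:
w(U) = 2*U
G(E, m) = E/(2*m) (G(E, m) = ((E + 2*E)/(m + m))/3 = ((3*E)/((2*m)))/3 = ((3*E)*(1/(2*m)))/3 = (3*E/(2*m))/3 = E/(2*m))
G(-36, -62)*(6*5) = ((½)*(-36)/(-62))*(6*5) = ((½)*(-36)*(-1/62))*30 = (9/31)*30 = 270/31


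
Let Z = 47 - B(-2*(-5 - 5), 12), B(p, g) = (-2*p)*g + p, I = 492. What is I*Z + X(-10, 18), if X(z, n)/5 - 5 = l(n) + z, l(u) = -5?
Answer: 249394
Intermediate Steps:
B(p, g) = p - 2*g*p (B(p, g) = -2*g*p + p = p - 2*g*p)
X(z, n) = 5*z (X(z, n) = 25 + 5*(-5 + z) = 25 + (-25 + 5*z) = 5*z)
Z = 507 (Z = 47 - (-2*(-5 - 5))*(1 - 2*12) = 47 - (-2*(-10))*(1 - 24) = 47 - 20*(-23) = 47 - 1*(-460) = 47 + 460 = 507)
I*Z + X(-10, 18) = 492*507 + 5*(-10) = 249444 - 50 = 249394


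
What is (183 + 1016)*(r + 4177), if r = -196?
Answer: 4773219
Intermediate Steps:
(183 + 1016)*(r + 4177) = (183 + 1016)*(-196 + 4177) = 1199*3981 = 4773219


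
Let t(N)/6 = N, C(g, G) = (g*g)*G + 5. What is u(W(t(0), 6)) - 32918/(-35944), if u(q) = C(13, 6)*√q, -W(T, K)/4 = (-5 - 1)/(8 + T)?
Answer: 16459/17972 + 1019*√3 ≈ 1765.9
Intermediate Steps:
C(g, G) = 5 + G*g² (C(g, G) = g²*G + 5 = G*g² + 5 = 5 + G*g²)
t(N) = 6*N
W(T, K) = 24/(8 + T) (W(T, K) = -4*(-5 - 1)/(8 + T) = -(-24)/(8 + T) = 24/(8 + T))
u(q) = 1019*√q (u(q) = (5 + 6*13²)*√q = (5 + 6*169)*√q = (5 + 1014)*√q = 1019*√q)
u(W(t(0), 6)) - 32918/(-35944) = 1019*√(24/(8 + 6*0)) - 32918/(-35944) = 1019*√(24/(8 + 0)) - 32918*(-1)/35944 = 1019*√(24/8) - 1*(-16459/17972) = 1019*√(24*(⅛)) + 16459/17972 = 1019*√3 + 16459/17972 = 16459/17972 + 1019*√3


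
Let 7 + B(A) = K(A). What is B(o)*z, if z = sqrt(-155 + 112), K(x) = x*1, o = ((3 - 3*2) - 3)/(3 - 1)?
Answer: -10*I*sqrt(43) ≈ -65.574*I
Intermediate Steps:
o = -3 (o = ((3 - 6) - 3)/2 = (-3 - 3)*(1/2) = -6*1/2 = -3)
K(x) = x
B(A) = -7 + A
z = I*sqrt(43) (z = sqrt(-43) = I*sqrt(43) ≈ 6.5574*I)
B(o)*z = (-7 - 3)*(I*sqrt(43)) = -10*I*sqrt(43)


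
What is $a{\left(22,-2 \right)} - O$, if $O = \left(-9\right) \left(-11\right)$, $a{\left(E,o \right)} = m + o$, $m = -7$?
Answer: $-108$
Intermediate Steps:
$a{\left(E,o \right)} = -7 + o$
$O = 99$
$a{\left(22,-2 \right)} - O = \left(-7 - 2\right) - 99 = -9 - 99 = -108$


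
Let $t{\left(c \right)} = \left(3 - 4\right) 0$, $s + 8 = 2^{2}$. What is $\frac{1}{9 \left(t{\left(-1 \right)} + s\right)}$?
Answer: $- \frac{1}{36} \approx -0.027778$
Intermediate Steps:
$s = -4$ ($s = -8 + 2^{2} = -8 + 4 = -4$)
$t{\left(c \right)} = 0$ ($t{\left(c \right)} = \left(-1\right) 0 = 0$)
$\frac{1}{9 \left(t{\left(-1 \right)} + s\right)} = \frac{1}{9 \left(0 - 4\right)} = \frac{1}{9 \left(-4\right)} = \frac{1}{-36} = - \frac{1}{36}$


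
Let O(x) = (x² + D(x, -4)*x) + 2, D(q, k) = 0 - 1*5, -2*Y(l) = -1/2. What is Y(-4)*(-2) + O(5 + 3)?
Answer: 51/2 ≈ 25.500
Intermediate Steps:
Y(l) = ¼ (Y(l) = -(-1)/(2*2) = -½*(-½) = ¼)
D(q, k) = -5 (D(q, k) = 0 - 5 = -5)
O(x) = 2 + x² - 5*x (O(x) = (x² - 5*x) + 2 = 2 + x² - 5*x)
Y(-4)*(-2) + O(5 + 3) = (¼)*(-2) + (2 + (5 + 3)² - 5*(5 + 3)) = -½ + (2 + 8² - 5*8) = -½ + (2 + 64 - 40) = -½ + 26 = 51/2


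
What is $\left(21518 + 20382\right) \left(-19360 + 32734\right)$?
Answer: $560370600$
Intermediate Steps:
$\left(21518 + 20382\right) \left(-19360 + 32734\right) = 41900 \cdot 13374 = 560370600$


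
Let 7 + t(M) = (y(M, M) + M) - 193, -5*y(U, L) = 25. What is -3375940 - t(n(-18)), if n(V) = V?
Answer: -3375717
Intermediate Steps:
y(U, L) = -5 (y(U, L) = -⅕*25 = -5)
t(M) = -205 + M (t(M) = -7 + ((-5 + M) - 193) = -7 + (-198 + M) = -205 + M)
-3375940 - t(n(-18)) = -3375940 - (-205 - 18) = -3375940 - 1*(-223) = -3375940 + 223 = -3375717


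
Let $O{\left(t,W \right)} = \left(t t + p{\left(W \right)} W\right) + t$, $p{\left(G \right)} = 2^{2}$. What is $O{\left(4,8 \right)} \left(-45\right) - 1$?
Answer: $-2341$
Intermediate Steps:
$p{\left(G \right)} = 4$
$O{\left(t,W \right)} = t + t^{2} + 4 W$ ($O{\left(t,W \right)} = \left(t t + 4 W\right) + t = \left(t^{2} + 4 W\right) + t = t + t^{2} + 4 W$)
$O{\left(4,8 \right)} \left(-45\right) - 1 = \left(4 + 4^{2} + 4 \cdot 8\right) \left(-45\right) - 1 = \left(4 + 16 + 32\right) \left(-45\right) - 1 = 52 \left(-45\right) - 1 = -2340 - 1 = -2341$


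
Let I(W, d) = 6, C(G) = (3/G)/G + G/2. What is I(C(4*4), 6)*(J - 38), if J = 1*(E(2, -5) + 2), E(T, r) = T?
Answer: -204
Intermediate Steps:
C(G) = G/2 + 3/G**2 (C(G) = 3/G**2 + G*(1/2) = 3/G**2 + G/2 = G/2 + 3/G**2)
J = 4 (J = 1*(2 + 2) = 1*4 = 4)
I(C(4*4), 6)*(J - 38) = 6*(4 - 38) = 6*(-34) = -204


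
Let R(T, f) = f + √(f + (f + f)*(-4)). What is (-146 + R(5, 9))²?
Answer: 18706 - 822*I*√7 ≈ 18706.0 - 2174.8*I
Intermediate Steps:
R(T, f) = f + √7*√(-f) (R(T, f) = f + √(f + (2*f)*(-4)) = f + √(f - 8*f) = f + √(-7*f) = f + √7*√(-f))
(-146 + R(5, 9))² = (-146 + (9 + √7*√(-1*9)))² = (-146 + (9 + √7*√(-9)))² = (-146 + (9 + √7*(3*I)))² = (-146 + (9 + 3*I*√7))² = (-137 + 3*I*√7)²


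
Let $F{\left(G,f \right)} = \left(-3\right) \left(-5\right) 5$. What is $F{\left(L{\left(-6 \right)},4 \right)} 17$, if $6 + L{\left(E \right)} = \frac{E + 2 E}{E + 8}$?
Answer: $1275$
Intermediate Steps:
$L{\left(E \right)} = -6 + \frac{3 E}{8 + E}$ ($L{\left(E \right)} = -6 + \frac{E + 2 E}{E + 8} = -6 + \frac{3 E}{8 + E}$)
$F{\left(G,f \right)} = 75$ ($F{\left(G,f \right)} = 15 \cdot 5 = 75$)
$F{\left(L{\left(-6 \right)},4 \right)} 17 = 75 \cdot 17 = 1275$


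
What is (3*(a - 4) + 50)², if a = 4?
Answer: 2500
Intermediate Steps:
(3*(a - 4) + 50)² = (3*(4 - 4) + 50)² = (3*0 + 50)² = (0 + 50)² = 50² = 2500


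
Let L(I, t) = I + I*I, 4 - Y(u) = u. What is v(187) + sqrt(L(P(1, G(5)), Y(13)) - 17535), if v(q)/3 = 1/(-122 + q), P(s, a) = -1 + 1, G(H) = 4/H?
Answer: 3/65 + I*sqrt(17535) ≈ 0.046154 + 132.42*I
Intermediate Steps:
Y(u) = 4 - u
P(s, a) = 0
L(I, t) = I + I**2
v(q) = 3/(-122 + q)
v(187) + sqrt(L(P(1, G(5)), Y(13)) - 17535) = 3/(-122 + 187) + sqrt(0*(1 + 0) - 17535) = 3/65 + sqrt(0*1 - 17535) = 3*(1/65) + sqrt(0 - 17535) = 3/65 + sqrt(-17535) = 3/65 + I*sqrt(17535)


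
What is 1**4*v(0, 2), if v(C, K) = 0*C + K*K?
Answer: 4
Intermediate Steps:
v(C, K) = K**2 (v(C, K) = 0 + K**2 = K**2)
1**4*v(0, 2) = 1**4*2**2 = 1*4 = 4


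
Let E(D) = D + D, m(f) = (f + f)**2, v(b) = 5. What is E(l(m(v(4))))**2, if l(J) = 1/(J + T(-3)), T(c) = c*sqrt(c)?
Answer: 4/(100 - 3*I*sqrt(3))**2 ≈ 0.00039677 + 4.1346e-5*I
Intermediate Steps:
T(c) = c**(3/2)
m(f) = 4*f**2 (m(f) = (2*f)**2 = 4*f**2)
l(J) = 1/(J - 3*I*sqrt(3)) (l(J) = 1/(J + (-3)**(3/2)) = 1/(J - 3*I*sqrt(3)))
E(D) = 2*D
E(l(m(v(4))))**2 = (2/(4*5**2 - 3*I*sqrt(3)))**2 = (2/(4*25 - 3*I*sqrt(3)))**2 = (2/(100 - 3*I*sqrt(3)))**2 = 4/(100 - 3*I*sqrt(3))**2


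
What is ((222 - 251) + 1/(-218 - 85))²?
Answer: 77228944/91809 ≈ 841.19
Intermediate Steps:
((222 - 251) + 1/(-218 - 85))² = (-29 + 1/(-303))² = (-29 - 1/303)² = (-8788/303)² = 77228944/91809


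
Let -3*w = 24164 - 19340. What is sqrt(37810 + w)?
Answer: sqrt(36202) ≈ 190.27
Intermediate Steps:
w = -1608 (w = -(24164 - 19340)/3 = -1/3*4824 = -1608)
sqrt(37810 + w) = sqrt(37810 - 1608) = sqrt(36202)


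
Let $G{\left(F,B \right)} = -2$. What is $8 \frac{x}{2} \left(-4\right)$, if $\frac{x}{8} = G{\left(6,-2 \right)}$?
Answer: $256$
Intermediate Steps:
$x = -16$ ($x = 8 \left(-2\right) = -16$)
$8 \frac{x}{2} \left(-4\right) = 8 \left(- \frac{16}{2}\right) \left(-4\right) = 8 \left(\left(-16\right) \frac{1}{2}\right) \left(-4\right) = 8 \left(-8\right) \left(-4\right) = \left(-64\right) \left(-4\right) = 256$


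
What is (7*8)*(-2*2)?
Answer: -224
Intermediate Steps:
(7*8)*(-2*2) = 56*(-4) = -224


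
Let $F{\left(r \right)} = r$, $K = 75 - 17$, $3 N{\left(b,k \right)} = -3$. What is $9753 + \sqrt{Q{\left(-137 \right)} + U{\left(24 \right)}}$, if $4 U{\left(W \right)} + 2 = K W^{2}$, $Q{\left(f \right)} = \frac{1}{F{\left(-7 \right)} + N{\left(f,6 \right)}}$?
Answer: $9753 + \frac{\sqrt{133622}}{4} \approx 9844.4$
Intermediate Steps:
$N{\left(b,k \right)} = -1$ ($N{\left(b,k \right)} = \frac{1}{3} \left(-3\right) = -1$)
$K = 58$ ($K = 75 - 17 = 58$)
$Q{\left(f \right)} = - \frac{1}{8}$ ($Q{\left(f \right)} = \frac{1}{-7 - 1} = \frac{1}{-8} = - \frac{1}{8}$)
$U{\left(W \right)} = - \frac{1}{2} + \frac{29 W^{2}}{2}$ ($U{\left(W \right)} = - \frac{1}{2} + \frac{58 W^{2}}{4} = - \frac{1}{2} + \frac{29 W^{2}}{2}$)
$9753 + \sqrt{Q{\left(-137 \right)} + U{\left(24 \right)}} = 9753 + \sqrt{- \frac{1}{8} - \left(\frac{1}{2} - \frac{29 \cdot 24^{2}}{2}\right)} = 9753 + \sqrt{- \frac{1}{8} + \left(- \frac{1}{2} + \frac{29}{2} \cdot 576\right)} = 9753 + \sqrt{- \frac{1}{8} + \left(- \frac{1}{2} + 8352\right)} = 9753 + \sqrt{- \frac{1}{8} + \frac{16703}{2}} = 9753 + \sqrt{\frac{66811}{8}} = 9753 + \frac{\sqrt{133622}}{4}$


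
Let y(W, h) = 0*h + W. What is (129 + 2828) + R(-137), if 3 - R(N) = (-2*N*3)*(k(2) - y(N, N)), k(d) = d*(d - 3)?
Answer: -108010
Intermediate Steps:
y(W, h) = W (y(W, h) = 0 + W = W)
k(d) = d*(-3 + d)
R(N) = 3 + 6*N*(-2 - N) (R(N) = 3 - -2*N*3*(2*(-3 + 2) - N) = 3 - (-6*N)*(2*(-1) - N) = 3 - (-6*N)*(-2 - N) = 3 - (-6)*N*(-2 - N) = 3 + 6*N*(-2 - N))
(129 + 2828) + R(-137) = (129 + 2828) + (3 - 12*(-137) - 6*(-137)²) = 2957 + (3 + 1644 - 6*18769) = 2957 + (3 + 1644 - 112614) = 2957 - 110967 = -108010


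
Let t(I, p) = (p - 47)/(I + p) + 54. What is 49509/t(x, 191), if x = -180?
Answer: 60511/82 ≈ 737.94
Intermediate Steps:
t(I, p) = 54 + (-47 + p)/(I + p) (t(I, p) = (-47 + p)/(I + p) + 54 = 54 + (-47 + p)/(I + p))
49509/t(x, 191) = 49509/(((-47 + 54*(-180) + 55*191)/(-180 + 191))) = 49509/(((-47 - 9720 + 10505)/11)) = 49509/(((1/11)*738)) = 49509/(738/11) = 49509*(11/738) = 60511/82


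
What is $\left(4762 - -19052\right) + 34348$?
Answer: $58162$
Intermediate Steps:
$\left(4762 - -19052\right) + 34348 = \left(4762 + 19052\right) + 34348 = 23814 + 34348 = 58162$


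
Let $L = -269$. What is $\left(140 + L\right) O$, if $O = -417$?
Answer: $53793$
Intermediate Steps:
$\left(140 + L\right) O = \left(140 - 269\right) \left(-417\right) = \left(-129\right) \left(-417\right) = 53793$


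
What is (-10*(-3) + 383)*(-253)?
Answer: -104489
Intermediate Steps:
(-10*(-3) + 383)*(-253) = (30 + 383)*(-253) = 413*(-253) = -104489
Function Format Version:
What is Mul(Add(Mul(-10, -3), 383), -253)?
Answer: -104489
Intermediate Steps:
Mul(Add(Mul(-10, -3), 383), -253) = Mul(Add(30, 383), -253) = Mul(413, -253) = -104489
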